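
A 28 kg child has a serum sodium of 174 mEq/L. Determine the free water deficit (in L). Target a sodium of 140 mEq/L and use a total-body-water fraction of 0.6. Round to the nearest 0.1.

TBW = 0.6 · 28 = 16.8 L
Free water deficit = TBW · (Na/140 − 1)
= 16.8 · (174/140 − 1)
= 16.8 · 0.2429
= 4.08 L

4.1 L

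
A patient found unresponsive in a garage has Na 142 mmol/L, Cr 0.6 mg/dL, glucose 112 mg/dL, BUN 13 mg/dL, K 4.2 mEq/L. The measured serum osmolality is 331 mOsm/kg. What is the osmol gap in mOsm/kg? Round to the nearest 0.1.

36.1 mOsm/kg

Calculated osmolality = 2·Na + glucose/18 + BUN/2.8
= 2·142 + 112/18 + 13/2.8
= 284 + 6.22 + 4.64
= 294.86 mOsm/kg ≈ 294.9 mOsm/kg
Osmolar gap = measured − calculated = 331 − 294.9 = 36.1 mOsm/kg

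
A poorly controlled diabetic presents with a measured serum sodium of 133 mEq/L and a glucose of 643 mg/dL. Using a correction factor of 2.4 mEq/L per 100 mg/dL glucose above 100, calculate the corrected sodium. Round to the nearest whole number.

146 mEq/L

Corrected Na = measured Na + 2.4 · (glucose − 100)/100
= 133 + 2.4 · (643 − 100)/100
= 133 + 13
= 146 mEq/L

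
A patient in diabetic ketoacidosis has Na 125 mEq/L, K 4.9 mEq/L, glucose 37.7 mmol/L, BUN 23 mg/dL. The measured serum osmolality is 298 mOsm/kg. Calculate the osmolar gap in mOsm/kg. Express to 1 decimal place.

Calculated osmolality = 2·Na + glucose + BUN/2.8
= 2·125 + 37.7 + 23/2.8
= 250 + 37.70 + 8.21
= 295.91 mOsm/kg ≈ 295.9 mOsm/kg
Osmolar gap = measured − calculated = 298 − 295.9 = 2.1 mOsm/kg

2.1 mOsm/kg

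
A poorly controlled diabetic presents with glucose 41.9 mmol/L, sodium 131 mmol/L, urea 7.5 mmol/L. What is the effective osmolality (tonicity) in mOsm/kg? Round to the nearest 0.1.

303.9 mOsm/kg

Effective osmolality excludes urea (freely permeant across cell membranes):
2·Na + glucose
= 2·131 + 41.9
= 262 + 41.9
= 303.9 mOsm/kg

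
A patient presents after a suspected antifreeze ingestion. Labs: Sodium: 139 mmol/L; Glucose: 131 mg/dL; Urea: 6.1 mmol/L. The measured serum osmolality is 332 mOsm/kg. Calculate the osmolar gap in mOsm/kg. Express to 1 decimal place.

Calculated osmolality = 2·Na + glucose/18 + urea
= 2·139 + 131/18 + 6.1
= 278 + 7.28 + 6.10
= 291.38 mOsm/kg ≈ 291.4 mOsm/kg
Osmolar gap = measured − calculated = 332 − 291.4 = 40.6 mOsm/kg

40.6 mOsm/kg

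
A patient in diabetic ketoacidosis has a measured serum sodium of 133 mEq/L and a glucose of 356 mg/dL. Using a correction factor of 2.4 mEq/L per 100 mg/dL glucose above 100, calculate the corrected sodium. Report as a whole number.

139 mEq/L

Corrected Na = measured Na + 2.4 · (glucose − 100)/100
= 133 + 2.4 · (356 − 100)/100
= 133 + 6.1
= 139.1 mEq/L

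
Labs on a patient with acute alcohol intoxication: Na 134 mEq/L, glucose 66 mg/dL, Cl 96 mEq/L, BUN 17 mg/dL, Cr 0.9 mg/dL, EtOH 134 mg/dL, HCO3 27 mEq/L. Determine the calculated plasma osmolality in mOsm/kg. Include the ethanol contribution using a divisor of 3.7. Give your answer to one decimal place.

314.0 mOsm/kg

Calculated osmolality = 2·Na + glucose/18 + BUN/2.8 + ethanol/3.7
= 2·134 + 66/18 + 17/2.8 + 134/3.7
= 268 + 3.67 + 6.07 + 36.22
= 313.96 mOsm/kg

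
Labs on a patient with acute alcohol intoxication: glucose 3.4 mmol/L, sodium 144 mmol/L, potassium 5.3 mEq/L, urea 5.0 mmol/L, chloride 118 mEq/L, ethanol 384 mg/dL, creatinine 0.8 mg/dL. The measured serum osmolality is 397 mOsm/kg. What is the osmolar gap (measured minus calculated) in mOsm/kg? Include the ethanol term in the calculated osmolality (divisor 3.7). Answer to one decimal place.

-3.2 mOsm/kg

Calculated osmolality = 2·Na + glucose + urea + ethanol/3.7
= 2·144 + 3.4 + 5 + 384/3.7
= 288 + 3.40 + 5 + 103.78
= 400.18 mOsm/kg ≈ 400.2 mOsm/kg
Osmolar gap = measured − calculated = 397 − 400.2 = -3.2 mOsm/kg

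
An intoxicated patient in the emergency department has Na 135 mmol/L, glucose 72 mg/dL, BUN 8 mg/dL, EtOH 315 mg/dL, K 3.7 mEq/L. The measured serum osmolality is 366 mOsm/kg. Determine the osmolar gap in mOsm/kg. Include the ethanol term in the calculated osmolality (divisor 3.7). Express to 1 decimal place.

Calculated osmolality = 2·Na + glucose/18 + BUN/2.8 + ethanol/3.7
= 2·135 + 72/18 + 8/2.8 + 315/3.7
= 270 + 4 + 2.86 + 85.14
= 362 mOsm/kg ≈ 362.0 mOsm/kg
Osmolar gap = measured − calculated = 366 − 362.0 = 4.0 mOsm/kg

4.0 mOsm/kg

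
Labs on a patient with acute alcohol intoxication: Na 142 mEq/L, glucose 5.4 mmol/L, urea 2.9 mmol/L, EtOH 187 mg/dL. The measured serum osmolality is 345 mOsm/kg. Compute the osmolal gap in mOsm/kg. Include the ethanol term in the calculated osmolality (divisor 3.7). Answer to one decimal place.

2.2 mOsm/kg

Calculated osmolality = 2·Na + glucose + urea + ethanol/3.7
= 2·142 + 5.4 + 2.9 + 187/3.7
= 284 + 5.40 + 2.90 + 50.54
= 342.84 mOsm/kg ≈ 342.8 mOsm/kg
Osmolar gap = measured − calculated = 345 − 342.8 = 2.2 mOsm/kg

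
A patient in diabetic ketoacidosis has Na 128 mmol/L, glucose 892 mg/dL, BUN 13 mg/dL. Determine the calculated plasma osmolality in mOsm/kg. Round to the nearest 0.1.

Calculated osmolality = 2·Na + glucose/18 + BUN/2.8
= 2·128 + 892/18 + 13/2.8
= 256 + 49.56 + 4.64
= 310.2 mOsm/kg

310.2 mOsm/kg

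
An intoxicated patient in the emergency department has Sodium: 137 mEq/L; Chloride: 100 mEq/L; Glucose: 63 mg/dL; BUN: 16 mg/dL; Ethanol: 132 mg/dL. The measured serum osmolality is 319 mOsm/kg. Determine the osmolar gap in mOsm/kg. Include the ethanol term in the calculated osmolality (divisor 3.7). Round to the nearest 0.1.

Calculated osmolality = 2·Na + glucose/18 + BUN/2.8 + ethanol/3.7
= 2·137 + 63/18 + 16/2.8 + 132/3.7
= 274 + 3.50 + 5.71 + 35.68
= 318.89 mOsm/kg ≈ 318.9 mOsm/kg
Osmolar gap = measured − calculated = 319 − 318.9 = 0.1 mOsm/kg

0.1 mOsm/kg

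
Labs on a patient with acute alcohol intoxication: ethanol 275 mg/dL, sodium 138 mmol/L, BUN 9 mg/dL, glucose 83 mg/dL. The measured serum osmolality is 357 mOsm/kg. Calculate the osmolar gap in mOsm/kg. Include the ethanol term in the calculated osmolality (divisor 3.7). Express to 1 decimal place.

-1.1 mOsm/kg

Calculated osmolality = 2·Na + glucose/18 + BUN/2.8 + ethanol/3.7
= 2·138 + 83/18 + 9/2.8 + 275/3.7
= 276 + 4.61 + 3.21 + 74.32
= 358.14 mOsm/kg ≈ 358.1 mOsm/kg
Osmolar gap = measured − calculated = 357 − 358.1 = -1.1 mOsm/kg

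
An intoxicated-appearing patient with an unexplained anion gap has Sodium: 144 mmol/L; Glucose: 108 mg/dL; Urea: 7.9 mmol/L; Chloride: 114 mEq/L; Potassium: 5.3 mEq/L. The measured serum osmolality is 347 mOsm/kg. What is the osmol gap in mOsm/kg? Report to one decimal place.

Calculated osmolality = 2·Na + glucose/18 + urea
= 2·144 + 108/18 + 7.9
= 288 + 6 + 7.90
= 301.9 mOsm/kg ≈ 301.9 mOsm/kg
Osmolar gap = measured − calculated = 347 − 301.9 = 45.1 mOsm/kg

45.1 mOsm/kg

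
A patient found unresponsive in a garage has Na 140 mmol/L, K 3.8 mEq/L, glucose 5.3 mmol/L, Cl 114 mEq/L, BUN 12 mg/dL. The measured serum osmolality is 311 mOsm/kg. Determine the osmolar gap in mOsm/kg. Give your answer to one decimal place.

21.4 mOsm/kg

Calculated osmolality = 2·Na + glucose + BUN/2.8
= 2·140 + 5.3 + 12/2.8
= 280 + 5.30 + 4.29
= 289.59 mOsm/kg ≈ 289.6 mOsm/kg
Osmolar gap = measured − calculated = 311 − 289.6 = 21.4 mOsm/kg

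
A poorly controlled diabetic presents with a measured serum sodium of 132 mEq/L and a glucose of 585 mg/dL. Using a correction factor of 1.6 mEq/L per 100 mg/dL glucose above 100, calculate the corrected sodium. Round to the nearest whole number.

140 mEq/L

Corrected Na = measured Na + 1.6 · (glucose − 100)/100
= 132 + 1.6 · (585 − 100)/100
= 132 + 7.8
= 139.8 mEq/L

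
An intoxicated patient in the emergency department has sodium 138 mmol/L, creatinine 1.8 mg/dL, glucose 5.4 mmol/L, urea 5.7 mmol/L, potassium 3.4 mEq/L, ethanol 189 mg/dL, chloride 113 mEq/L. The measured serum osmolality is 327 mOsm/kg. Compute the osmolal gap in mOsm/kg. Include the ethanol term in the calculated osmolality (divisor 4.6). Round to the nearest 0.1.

-1.2 mOsm/kg

Calculated osmolality = 2·Na + glucose + urea + ethanol/4.6
= 2·138 + 5.4 + 5.7 + 189/4.6
= 276 + 5.40 + 5.70 + 41.09
= 328.19 mOsm/kg ≈ 328.2 mOsm/kg
Osmolar gap = measured − calculated = 327 − 328.2 = -1.2 mOsm/kg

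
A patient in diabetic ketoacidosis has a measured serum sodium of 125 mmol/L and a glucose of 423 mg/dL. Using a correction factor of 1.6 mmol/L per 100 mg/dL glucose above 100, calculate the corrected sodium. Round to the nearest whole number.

130 mmol/L

Corrected Na = measured Na + 1.6 · (glucose − 100)/100
= 125 + 1.6 · (423 − 100)/100
= 125 + 5.2
= 130.2 mmol/L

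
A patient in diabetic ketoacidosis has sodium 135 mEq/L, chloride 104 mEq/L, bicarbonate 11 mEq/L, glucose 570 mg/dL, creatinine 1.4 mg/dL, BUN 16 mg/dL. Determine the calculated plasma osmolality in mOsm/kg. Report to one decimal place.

Calculated osmolality = 2·Na + glucose/18 + BUN/2.8
= 2·135 + 570/18 + 16/2.8
= 270 + 31.67 + 5.71
= 307.38 mOsm/kg

307.4 mOsm/kg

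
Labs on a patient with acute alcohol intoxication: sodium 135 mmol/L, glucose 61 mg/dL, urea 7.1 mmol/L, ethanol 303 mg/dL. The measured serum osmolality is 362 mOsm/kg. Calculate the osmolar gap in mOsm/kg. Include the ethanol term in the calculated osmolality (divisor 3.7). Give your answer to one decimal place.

-0.4 mOsm/kg

Calculated osmolality = 2·Na + glucose/18 + urea + ethanol/3.7
= 2·135 + 61/18 + 7.1 + 303/3.7
= 270 + 3.39 + 7.10 + 81.89
= 362.38 mOsm/kg ≈ 362.4 mOsm/kg
Osmolar gap = measured − calculated = 362 − 362.4 = -0.4 mOsm/kg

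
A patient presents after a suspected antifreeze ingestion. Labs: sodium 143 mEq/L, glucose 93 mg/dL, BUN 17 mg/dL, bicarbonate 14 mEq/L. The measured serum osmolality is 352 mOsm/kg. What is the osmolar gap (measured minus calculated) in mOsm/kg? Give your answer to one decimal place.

Calculated osmolality = 2·Na + glucose/18 + BUN/2.8
= 2·143 + 93/18 + 17/2.8
= 286 + 5.17 + 6.07
= 297.24 mOsm/kg ≈ 297.2 mOsm/kg
Osmolar gap = measured − calculated = 352 − 297.2 = 54.8 mOsm/kg

54.8 mOsm/kg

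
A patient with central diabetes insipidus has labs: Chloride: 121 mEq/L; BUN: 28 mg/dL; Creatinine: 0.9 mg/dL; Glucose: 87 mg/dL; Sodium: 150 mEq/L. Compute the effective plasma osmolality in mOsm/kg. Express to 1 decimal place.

304.8 mOsm/kg

Effective osmolality excludes urea (freely permeant across cell membranes):
2·Na + glucose/18
= 2·150 + 87/18
= 300 + 4.83
= 304.83 mOsm/kg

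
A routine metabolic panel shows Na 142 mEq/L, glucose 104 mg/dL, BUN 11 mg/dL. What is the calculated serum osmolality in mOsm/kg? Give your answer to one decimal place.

Calculated osmolality = 2·Na + glucose/18 + BUN/2.8
= 2·142 + 104/18 + 11/2.8
= 284 + 5.78 + 3.93
= 293.71 mOsm/kg

293.7 mOsm/kg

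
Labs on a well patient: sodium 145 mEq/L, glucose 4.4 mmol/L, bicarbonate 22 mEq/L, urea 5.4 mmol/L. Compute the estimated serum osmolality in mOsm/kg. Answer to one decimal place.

Calculated osmolality = 2·Na + glucose + urea
= 2·145 + 4.4 + 5.4
= 290 + 4.40 + 5.40
= 299.8 mOsm/kg

299.8 mOsm/kg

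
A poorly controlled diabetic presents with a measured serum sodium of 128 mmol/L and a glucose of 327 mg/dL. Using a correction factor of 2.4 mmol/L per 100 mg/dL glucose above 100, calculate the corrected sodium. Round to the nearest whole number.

Corrected Na = measured Na + 2.4 · (glucose − 100)/100
= 128 + 2.4 · (327 − 100)/100
= 128 + 5.4
= 133.4 mmol/L

133 mmol/L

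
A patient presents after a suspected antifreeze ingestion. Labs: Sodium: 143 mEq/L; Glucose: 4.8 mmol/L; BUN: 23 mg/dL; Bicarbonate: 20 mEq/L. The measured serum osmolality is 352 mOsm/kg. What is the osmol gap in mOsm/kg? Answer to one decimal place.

53.0 mOsm/kg

Calculated osmolality = 2·Na + glucose + BUN/2.8
= 2·143 + 4.8 + 23/2.8
= 286 + 4.80 + 8.21
= 299.01 mOsm/kg ≈ 299.0 mOsm/kg
Osmolar gap = measured − calculated = 352 − 299.0 = 53.0 mOsm/kg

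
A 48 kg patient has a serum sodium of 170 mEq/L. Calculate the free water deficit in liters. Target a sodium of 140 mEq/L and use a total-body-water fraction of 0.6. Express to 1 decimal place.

TBW = 0.6 · 48 = 28.8 L
Free water deficit = TBW · (Na/140 − 1)
= 28.8 · (170/140 − 1)
= 28.8 · 0.2143
= 6.17 L

6.2 L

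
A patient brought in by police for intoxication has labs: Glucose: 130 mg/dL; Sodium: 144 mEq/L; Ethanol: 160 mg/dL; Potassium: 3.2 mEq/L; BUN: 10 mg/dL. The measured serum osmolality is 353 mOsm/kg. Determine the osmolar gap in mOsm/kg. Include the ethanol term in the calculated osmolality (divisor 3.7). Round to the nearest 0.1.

11.0 mOsm/kg

Calculated osmolality = 2·Na + glucose/18 + BUN/2.8 + ethanol/3.7
= 2·144 + 130/18 + 10/2.8 + 160/3.7
= 288 + 7.22 + 3.57 + 43.24
= 342.03 mOsm/kg ≈ 342.0 mOsm/kg
Osmolar gap = measured − calculated = 353 − 342.0 = 11.0 mOsm/kg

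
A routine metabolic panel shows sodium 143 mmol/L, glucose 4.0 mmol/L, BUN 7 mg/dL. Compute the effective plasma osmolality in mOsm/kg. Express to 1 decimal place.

290.0 mOsm/kg

Effective osmolality excludes urea (freely permeant across cell membranes):
2·Na + glucose
= 2·143 + 4
= 286 + 4
= 290 mOsm/kg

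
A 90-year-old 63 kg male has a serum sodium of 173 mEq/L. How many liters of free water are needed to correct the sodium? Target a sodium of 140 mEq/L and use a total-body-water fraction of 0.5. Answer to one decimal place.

7.4 L

TBW = 0.5 · 63 = 31.5 L
Free water deficit = TBW · (Na/140 − 1)
= 31.5 · (173/140 − 1)
= 31.5 · 0.2357
= 7.42 L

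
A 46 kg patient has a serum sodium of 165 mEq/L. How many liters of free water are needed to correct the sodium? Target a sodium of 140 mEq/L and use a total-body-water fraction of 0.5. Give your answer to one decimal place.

4.1 L

TBW = 0.5 · 46 = 23 L
Free water deficit = TBW · (Na/140 − 1)
= 23 · (165/140 − 1)
= 23 · 0.1786
= 4.11 L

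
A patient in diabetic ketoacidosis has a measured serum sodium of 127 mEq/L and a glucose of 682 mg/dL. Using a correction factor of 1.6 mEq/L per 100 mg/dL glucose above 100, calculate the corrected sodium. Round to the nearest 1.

136 mEq/L

Corrected Na = measured Na + 1.6 · (glucose − 100)/100
= 127 + 1.6 · (682 − 100)/100
= 127 + 9.3
= 136.3 mEq/L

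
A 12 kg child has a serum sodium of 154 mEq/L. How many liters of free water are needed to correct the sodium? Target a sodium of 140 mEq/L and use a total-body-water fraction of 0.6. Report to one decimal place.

TBW = 0.6 · 12 = 7.2 L
Free water deficit = TBW · (Na/140 − 1)
= 7.2 · (154/140 − 1)
= 7.2 · 0.1
= 0.72 L

0.7 L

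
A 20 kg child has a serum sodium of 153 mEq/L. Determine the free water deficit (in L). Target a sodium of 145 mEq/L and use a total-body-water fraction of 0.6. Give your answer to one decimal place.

TBW = 0.6 · 20 = 12 L
Free water deficit = TBW · (Na/145 − 1)
= 12 · (153/145 − 1)
= 12 · 0.0552
= 0.66 L

0.7 L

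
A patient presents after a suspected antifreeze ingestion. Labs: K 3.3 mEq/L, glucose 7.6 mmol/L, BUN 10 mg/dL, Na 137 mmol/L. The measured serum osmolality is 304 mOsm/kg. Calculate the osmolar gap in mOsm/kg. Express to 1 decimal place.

Calculated osmolality = 2·Na + glucose + BUN/2.8
= 2·137 + 7.6 + 10/2.8
= 274 + 7.60 + 3.57
= 285.17 mOsm/kg ≈ 285.2 mOsm/kg
Osmolar gap = measured − calculated = 304 − 285.2 = 18.8 mOsm/kg

18.8 mOsm/kg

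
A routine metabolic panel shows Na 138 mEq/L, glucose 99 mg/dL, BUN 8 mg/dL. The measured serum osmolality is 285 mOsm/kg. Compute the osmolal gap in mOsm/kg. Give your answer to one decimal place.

0.6 mOsm/kg

Calculated osmolality = 2·Na + glucose/18 + BUN/2.8
= 2·138 + 99/18 + 8/2.8
= 276 + 5.50 + 2.86
= 284.36 mOsm/kg ≈ 284.4 mOsm/kg
Osmolar gap = measured − calculated = 285 − 284.4 = 0.6 mOsm/kg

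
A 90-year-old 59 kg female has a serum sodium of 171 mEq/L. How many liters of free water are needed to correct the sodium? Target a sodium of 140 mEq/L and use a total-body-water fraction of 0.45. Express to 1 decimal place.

5.9 L

TBW = 0.45 · 59 = 26.55 L
Free water deficit = TBW · (Na/140 − 1)
= 26.55 · (171/140 − 1)
= 26.55 · 0.2214
= 5.88 L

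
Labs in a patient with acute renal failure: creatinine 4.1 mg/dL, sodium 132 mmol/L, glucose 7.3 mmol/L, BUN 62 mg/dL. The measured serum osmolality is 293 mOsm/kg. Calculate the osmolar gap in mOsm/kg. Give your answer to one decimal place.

-0.4 mOsm/kg

Calculated osmolality = 2·Na + glucose + BUN/2.8
= 2·132 + 7.3 + 62/2.8
= 264 + 7.30 + 22.14
= 293.44 mOsm/kg ≈ 293.4 mOsm/kg
Osmolar gap = measured − calculated = 293 − 293.4 = -0.4 mOsm/kg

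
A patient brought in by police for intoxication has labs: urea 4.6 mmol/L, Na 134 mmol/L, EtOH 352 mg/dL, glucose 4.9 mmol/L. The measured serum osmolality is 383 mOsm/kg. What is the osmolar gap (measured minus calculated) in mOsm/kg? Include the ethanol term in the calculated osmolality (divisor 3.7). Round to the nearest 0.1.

Calculated osmolality = 2·Na + glucose + urea + ethanol/3.7
= 2·134 + 4.9 + 4.6 + 352/3.7
= 268 + 4.90 + 4.60 + 95.14
= 372.64 mOsm/kg ≈ 372.6 mOsm/kg
Osmolar gap = measured − calculated = 383 − 372.6 = 10.4 mOsm/kg

10.4 mOsm/kg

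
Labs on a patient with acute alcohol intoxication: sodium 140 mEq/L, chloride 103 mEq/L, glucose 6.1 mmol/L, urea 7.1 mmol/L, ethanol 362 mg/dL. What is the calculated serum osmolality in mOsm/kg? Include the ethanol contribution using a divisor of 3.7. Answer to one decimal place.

Calculated osmolality = 2·Na + glucose + urea + ethanol/3.7
= 2·140 + 6.1 + 7.1 + 362/3.7
= 280 + 6.10 + 7.10 + 97.84
= 391.04 mOsm/kg

391.0 mOsm/kg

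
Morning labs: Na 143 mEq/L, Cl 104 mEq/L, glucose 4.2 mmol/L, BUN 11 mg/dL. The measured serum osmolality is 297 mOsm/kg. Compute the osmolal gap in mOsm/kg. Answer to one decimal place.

2.9 mOsm/kg

Calculated osmolality = 2·Na + glucose + BUN/2.8
= 2·143 + 4.2 + 11/2.8
= 286 + 4.20 + 3.93
= 294.13 mOsm/kg ≈ 294.1 mOsm/kg
Osmolar gap = measured − calculated = 297 − 294.1 = 2.9 mOsm/kg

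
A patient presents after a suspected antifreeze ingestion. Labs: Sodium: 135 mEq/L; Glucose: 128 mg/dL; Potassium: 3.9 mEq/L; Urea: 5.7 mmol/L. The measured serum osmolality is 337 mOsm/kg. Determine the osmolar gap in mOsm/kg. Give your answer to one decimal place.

54.2 mOsm/kg

Calculated osmolality = 2·Na + glucose/18 + urea
= 2·135 + 128/18 + 5.7
= 270 + 7.11 + 5.70
= 282.81 mOsm/kg ≈ 282.8 mOsm/kg
Osmolar gap = measured − calculated = 337 − 282.8 = 54.2 mOsm/kg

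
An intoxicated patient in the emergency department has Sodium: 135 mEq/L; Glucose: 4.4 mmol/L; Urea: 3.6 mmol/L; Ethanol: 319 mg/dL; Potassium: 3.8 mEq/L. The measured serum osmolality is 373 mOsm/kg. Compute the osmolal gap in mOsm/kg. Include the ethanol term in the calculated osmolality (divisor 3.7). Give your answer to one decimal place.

8.8 mOsm/kg

Calculated osmolality = 2·Na + glucose + urea + ethanol/3.7
= 2·135 + 4.4 + 3.6 + 319/3.7
= 270 + 4.40 + 3.60 + 86.22
= 364.22 mOsm/kg ≈ 364.2 mOsm/kg
Osmolar gap = measured − calculated = 373 − 364.2 = 8.8 mOsm/kg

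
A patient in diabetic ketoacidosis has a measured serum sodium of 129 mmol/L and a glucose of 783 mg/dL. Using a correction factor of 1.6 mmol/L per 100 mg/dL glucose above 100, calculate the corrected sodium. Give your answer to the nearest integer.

140 mmol/L

Corrected Na = measured Na + 1.6 · (glucose − 100)/100
= 129 + 1.6 · (783 − 100)/100
= 129 + 10.9
= 139.9 mmol/L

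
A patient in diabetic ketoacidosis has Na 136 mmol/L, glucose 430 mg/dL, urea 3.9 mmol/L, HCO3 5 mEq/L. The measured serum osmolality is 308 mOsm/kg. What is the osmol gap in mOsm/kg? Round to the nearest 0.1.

Calculated osmolality = 2·Na + glucose/18 + urea
= 2·136 + 430/18 + 3.9
= 272 + 23.89 + 3.90
= 299.79 mOsm/kg ≈ 299.8 mOsm/kg
Osmolar gap = measured − calculated = 308 − 299.8 = 8.2 mOsm/kg

8.2 mOsm/kg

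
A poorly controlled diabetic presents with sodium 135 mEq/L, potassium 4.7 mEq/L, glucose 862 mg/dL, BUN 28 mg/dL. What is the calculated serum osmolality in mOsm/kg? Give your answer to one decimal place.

327.9 mOsm/kg

Calculated osmolality = 2·Na + glucose/18 + BUN/2.8
= 2·135 + 862/18 + 28/2.8
= 270 + 47.89 + 10
= 327.89 mOsm/kg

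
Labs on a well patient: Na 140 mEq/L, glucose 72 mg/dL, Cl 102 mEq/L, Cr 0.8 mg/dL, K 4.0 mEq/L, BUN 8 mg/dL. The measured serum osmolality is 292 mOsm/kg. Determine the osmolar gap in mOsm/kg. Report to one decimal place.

Calculated osmolality = 2·Na + glucose/18 + BUN/2.8
= 2·140 + 72/18 + 8/2.8
= 280 + 4 + 2.86
= 286.86 mOsm/kg ≈ 286.9 mOsm/kg
Osmolar gap = measured − calculated = 292 − 286.9 = 5.1 mOsm/kg

5.1 mOsm/kg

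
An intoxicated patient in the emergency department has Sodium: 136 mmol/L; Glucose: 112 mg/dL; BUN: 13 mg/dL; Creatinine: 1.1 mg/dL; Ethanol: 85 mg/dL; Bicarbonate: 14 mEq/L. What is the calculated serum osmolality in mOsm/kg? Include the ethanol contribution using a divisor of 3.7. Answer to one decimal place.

Calculated osmolality = 2·Na + glucose/18 + BUN/2.8 + ethanol/3.7
= 2·136 + 112/18 + 13/2.8 + 85/3.7
= 272 + 6.22 + 4.64 + 22.97
= 305.83 mOsm/kg

305.8 mOsm/kg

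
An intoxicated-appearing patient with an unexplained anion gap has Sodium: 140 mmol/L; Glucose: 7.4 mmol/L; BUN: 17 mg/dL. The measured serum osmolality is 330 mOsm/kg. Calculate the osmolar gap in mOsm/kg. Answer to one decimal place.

Calculated osmolality = 2·Na + glucose + BUN/2.8
= 2·140 + 7.4 + 17/2.8
= 280 + 7.40 + 6.07
= 293.47 mOsm/kg ≈ 293.5 mOsm/kg
Osmolar gap = measured − calculated = 330 − 293.5 = 36.5 mOsm/kg

36.5 mOsm/kg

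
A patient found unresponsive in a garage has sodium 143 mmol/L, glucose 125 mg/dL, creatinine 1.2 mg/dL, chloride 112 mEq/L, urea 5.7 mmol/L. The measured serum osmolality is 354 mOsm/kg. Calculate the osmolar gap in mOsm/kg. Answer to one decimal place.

Calculated osmolality = 2·Na + glucose/18 + urea
= 2·143 + 125/18 + 5.7
= 286 + 6.94 + 5.70
= 298.64 mOsm/kg ≈ 298.6 mOsm/kg
Osmolar gap = measured − calculated = 354 − 298.6 = 55.4 mOsm/kg

55.4 mOsm/kg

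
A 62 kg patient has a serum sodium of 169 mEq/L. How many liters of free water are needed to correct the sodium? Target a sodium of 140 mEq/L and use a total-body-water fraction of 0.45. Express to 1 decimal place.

5.8 L

TBW = 0.45 · 62 = 27.9 L
Free water deficit = TBW · (Na/140 − 1)
= 27.9 · (169/140 − 1)
= 27.9 · 0.2071
= 5.78 L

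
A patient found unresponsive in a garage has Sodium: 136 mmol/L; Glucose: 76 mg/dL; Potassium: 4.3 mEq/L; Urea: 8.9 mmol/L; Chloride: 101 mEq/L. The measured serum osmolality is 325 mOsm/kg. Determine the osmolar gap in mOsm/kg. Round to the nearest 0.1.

Calculated osmolality = 2·Na + glucose/18 + urea
= 2·136 + 76/18 + 8.9
= 272 + 4.22 + 8.90
= 285.12 mOsm/kg ≈ 285.1 mOsm/kg
Osmolar gap = measured − calculated = 325 − 285.1 = 39.9 mOsm/kg

39.9 mOsm/kg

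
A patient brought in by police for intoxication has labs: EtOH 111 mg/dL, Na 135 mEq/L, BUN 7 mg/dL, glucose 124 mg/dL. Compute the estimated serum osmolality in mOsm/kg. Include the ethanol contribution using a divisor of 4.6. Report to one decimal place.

Calculated osmolality = 2·Na + glucose/18 + BUN/2.8 + ethanol/4.6
= 2·135 + 124/18 + 7/2.8 + 111/4.6
= 270 + 6.89 + 2.50 + 24.13
= 303.52 mOsm/kg

303.5 mOsm/kg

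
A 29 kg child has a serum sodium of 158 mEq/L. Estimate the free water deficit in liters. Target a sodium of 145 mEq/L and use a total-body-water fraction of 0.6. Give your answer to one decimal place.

1.6 L

TBW = 0.6 · 29 = 17.4 L
Free water deficit = TBW · (Na/145 − 1)
= 17.4 · (158/145 − 1)
= 17.4 · 0.0897
= 1.56 L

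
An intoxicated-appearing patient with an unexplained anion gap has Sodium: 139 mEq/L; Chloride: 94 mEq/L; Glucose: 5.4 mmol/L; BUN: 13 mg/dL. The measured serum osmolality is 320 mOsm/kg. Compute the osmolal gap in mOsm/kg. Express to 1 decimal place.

Calculated osmolality = 2·Na + glucose + BUN/2.8
= 2·139 + 5.4 + 13/2.8
= 278 + 5.40 + 4.64
= 288.04 mOsm/kg ≈ 288.0 mOsm/kg
Osmolar gap = measured − calculated = 320 − 288.0 = 32.0 mOsm/kg

32.0 mOsm/kg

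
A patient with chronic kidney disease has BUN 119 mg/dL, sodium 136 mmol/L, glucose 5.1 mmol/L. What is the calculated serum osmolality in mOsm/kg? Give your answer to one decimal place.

Calculated osmolality = 2·Na + glucose + BUN/2.8
= 2·136 + 5.1 + 119/2.8
= 272 + 5.10 + 42.50
= 319.6 mOsm/kg

319.6 mOsm/kg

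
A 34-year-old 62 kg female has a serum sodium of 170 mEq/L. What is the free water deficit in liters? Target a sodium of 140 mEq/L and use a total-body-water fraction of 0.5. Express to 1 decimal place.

6.6 L

TBW = 0.5 · 62 = 31 L
Free water deficit = TBW · (Na/140 − 1)
= 31 · (170/140 − 1)
= 31 · 0.2143
= 6.64 L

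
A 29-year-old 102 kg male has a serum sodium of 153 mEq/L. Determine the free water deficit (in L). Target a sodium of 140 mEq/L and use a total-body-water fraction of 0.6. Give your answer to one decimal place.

TBW = 0.6 · 102 = 61.2 L
Free water deficit = TBW · (Na/140 − 1)
= 61.2 · (153/140 − 1)
= 61.2 · 0.0929
= 5.69 L

5.7 L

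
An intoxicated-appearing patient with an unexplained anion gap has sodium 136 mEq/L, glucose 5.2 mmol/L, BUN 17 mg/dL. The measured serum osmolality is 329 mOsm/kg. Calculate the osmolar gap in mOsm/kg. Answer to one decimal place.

Calculated osmolality = 2·Na + glucose + BUN/2.8
= 2·136 + 5.2 + 17/2.8
= 272 + 5.20 + 6.07
= 283.27 mOsm/kg ≈ 283.3 mOsm/kg
Osmolar gap = measured − calculated = 329 − 283.3 = 45.7 mOsm/kg

45.7 mOsm/kg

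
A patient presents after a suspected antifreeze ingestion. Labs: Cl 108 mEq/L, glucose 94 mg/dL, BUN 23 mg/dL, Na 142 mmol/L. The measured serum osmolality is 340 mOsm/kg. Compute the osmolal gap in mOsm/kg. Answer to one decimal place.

42.6 mOsm/kg

Calculated osmolality = 2·Na + glucose/18 + BUN/2.8
= 2·142 + 94/18 + 23/2.8
= 284 + 5.22 + 8.21
= 297.43 mOsm/kg ≈ 297.4 mOsm/kg
Osmolar gap = measured − calculated = 340 − 297.4 = 42.6 mOsm/kg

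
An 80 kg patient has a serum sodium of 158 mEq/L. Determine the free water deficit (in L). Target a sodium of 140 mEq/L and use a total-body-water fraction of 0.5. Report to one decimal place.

5.1 L

TBW = 0.5 · 80 = 40 L
Free water deficit = TBW · (Na/140 − 1)
= 40 · (158/140 − 1)
= 40 · 0.1286
= 5.14 L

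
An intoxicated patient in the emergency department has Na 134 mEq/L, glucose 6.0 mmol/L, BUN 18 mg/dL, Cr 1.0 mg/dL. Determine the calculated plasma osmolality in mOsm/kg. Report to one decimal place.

280.4 mOsm/kg

Calculated osmolality = 2·Na + glucose + BUN/2.8
= 2·134 + 6 + 18/2.8
= 268 + 6 + 6.43
= 280.43 mOsm/kg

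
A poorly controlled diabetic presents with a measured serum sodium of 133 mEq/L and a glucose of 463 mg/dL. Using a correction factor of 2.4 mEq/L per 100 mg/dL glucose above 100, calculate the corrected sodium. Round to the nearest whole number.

Corrected Na = measured Na + 2.4 · (glucose − 100)/100
= 133 + 2.4 · (463 − 100)/100
= 133 + 8.7
= 141.7 mEq/L

142 mEq/L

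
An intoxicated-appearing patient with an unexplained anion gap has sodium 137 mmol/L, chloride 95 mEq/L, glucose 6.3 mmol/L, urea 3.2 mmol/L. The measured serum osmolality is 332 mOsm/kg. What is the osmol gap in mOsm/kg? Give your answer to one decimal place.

Calculated osmolality = 2·Na + glucose + urea
= 2·137 + 6.3 + 3.2
= 274 + 6.30 + 3.20
= 283.5 mOsm/kg ≈ 283.5 mOsm/kg
Osmolar gap = measured − calculated = 332 − 283.5 = 48.5 mOsm/kg

48.5 mOsm/kg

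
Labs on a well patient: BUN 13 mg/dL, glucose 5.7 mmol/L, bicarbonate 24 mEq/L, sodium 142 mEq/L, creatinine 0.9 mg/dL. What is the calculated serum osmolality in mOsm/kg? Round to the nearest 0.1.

294.3 mOsm/kg

Calculated osmolality = 2·Na + glucose + BUN/2.8
= 2·142 + 5.7 + 13/2.8
= 284 + 5.70 + 4.64
= 294.34 mOsm/kg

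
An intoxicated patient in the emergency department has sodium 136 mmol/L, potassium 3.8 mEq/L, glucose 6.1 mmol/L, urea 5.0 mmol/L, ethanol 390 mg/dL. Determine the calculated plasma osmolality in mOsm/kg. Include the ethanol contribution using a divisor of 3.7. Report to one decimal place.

388.5 mOsm/kg

Calculated osmolality = 2·Na + glucose + urea + ethanol/3.7
= 2·136 + 6.1 + 5 + 390/3.7
= 272 + 6.10 + 5 + 105.41
= 388.51 mOsm/kg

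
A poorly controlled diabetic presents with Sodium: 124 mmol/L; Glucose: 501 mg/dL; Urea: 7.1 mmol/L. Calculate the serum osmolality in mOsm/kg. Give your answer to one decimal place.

Calculated osmolality = 2·Na + glucose/18 + urea
= 2·124 + 501/18 + 7.1
= 248 + 27.83 + 7.10
= 282.93 mOsm/kg

282.9 mOsm/kg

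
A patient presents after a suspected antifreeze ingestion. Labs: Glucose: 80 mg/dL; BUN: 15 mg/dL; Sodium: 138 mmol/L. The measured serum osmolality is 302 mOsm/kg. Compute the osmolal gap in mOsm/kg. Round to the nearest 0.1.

16.2 mOsm/kg

Calculated osmolality = 2·Na + glucose/18 + BUN/2.8
= 2·138 + 80/18 + 15/2.8
= 276 + 4.44 + 5.36
= 285.8 mOsm/kg ≈ 285.8 mOsm/kg
Osmolar gap = measured − calculated = 302 − 285.8 = 16.2 mOsm/kg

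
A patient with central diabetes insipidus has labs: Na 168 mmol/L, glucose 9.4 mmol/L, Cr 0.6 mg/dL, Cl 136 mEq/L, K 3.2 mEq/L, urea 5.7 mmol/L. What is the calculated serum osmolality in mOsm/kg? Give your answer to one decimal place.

Calculated osmolality = 2·Na + glucose + urea
= 2·168 + 9.4 + 5.7
= 336 + 9.40 + 5.70
= 351.1 mOsm/kg

351.1 mOsm/kg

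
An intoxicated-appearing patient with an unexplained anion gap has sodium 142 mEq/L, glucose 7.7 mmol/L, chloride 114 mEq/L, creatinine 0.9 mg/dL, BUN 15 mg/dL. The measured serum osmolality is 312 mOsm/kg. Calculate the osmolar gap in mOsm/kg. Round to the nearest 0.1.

14.9 mOsm/kg

Calculated osmolality = 2·Na + glucose + BUN/2.8
= 2·142 + 7.7 + 15/2.8
= 284 + 7.70 + 5.36
= 297.06 mOsm/kg ≈ 297.1 mOsm/kg
Osmolar gap = measured − calculated = 312 − 297.1 = 14.9 mOsm/kg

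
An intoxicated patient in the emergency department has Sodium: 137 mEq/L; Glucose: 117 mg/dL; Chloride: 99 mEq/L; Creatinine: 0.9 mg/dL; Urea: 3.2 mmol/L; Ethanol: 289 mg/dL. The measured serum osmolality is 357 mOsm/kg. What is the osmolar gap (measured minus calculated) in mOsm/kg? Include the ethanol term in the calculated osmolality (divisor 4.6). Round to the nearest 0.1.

Calculated osmolality = 2·Na + glucose/18 + urea + ethanol/4.6
= 2·137 + 117/18 + 3.2 + 289/4.6
= 274 + 6.50 + 3.20 + 62.83
= 346.53 mOsm/kg ≈ 346.5 mOsm/kg
Osmolar gap = measured − calculated = 357 − 346.5 = 10.5 mOsm/kg

10.5 mOsm/kg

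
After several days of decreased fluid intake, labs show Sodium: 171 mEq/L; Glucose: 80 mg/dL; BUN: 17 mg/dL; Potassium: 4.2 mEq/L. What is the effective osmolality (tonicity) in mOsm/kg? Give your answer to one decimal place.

Effective osmolality excludes urea (freely permeant across cell membranes):
2·Na + glucose/18
= 2·171 + 80/18
= 342 + 4.44
= 346.44 mOsm/kg

346.4 mOsm/kg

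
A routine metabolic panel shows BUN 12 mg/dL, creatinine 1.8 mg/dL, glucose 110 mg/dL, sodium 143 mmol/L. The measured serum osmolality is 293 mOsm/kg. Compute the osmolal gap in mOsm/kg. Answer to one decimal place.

Calculated osmolality = 2·Na + glucose/18 + BUN/2.8
= 2·143 + 110/18 + 12/2.8
= 286 + 6.11 + 4.29
= 296.4 mOsm/kg ≈ 296.4 mOsm/kg
Osmolar gap = measured − calculated = 293 − 296.4 = -3.4 mOsm/kg

-3.4 mOsm/kg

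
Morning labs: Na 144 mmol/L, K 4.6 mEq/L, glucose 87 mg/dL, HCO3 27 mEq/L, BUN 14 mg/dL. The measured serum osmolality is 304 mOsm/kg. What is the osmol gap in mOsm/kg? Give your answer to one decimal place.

6.2 mOsm/kg

Calculated osmolality = 2·Na + glucose/18 + BUN/2.8
= 2·144 + 87/18 + 14/2.8
= 288 + 4.83 + 5
= 297.83 mOsm/kg ≈ 297.8 mOsm/kg
Osmolar gap = measured − calculated = 304 − 297.8 = 6.2 mOsm/kg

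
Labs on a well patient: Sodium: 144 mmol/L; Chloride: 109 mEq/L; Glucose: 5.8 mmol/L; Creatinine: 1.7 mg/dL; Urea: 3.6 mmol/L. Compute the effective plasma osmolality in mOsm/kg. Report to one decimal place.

293.8 mOsm/kg

Effective osmolality excludes urea (freely permeant across cell membranes):
2·Na + glucose
= 2·144 + 5.8
= 288 + 5.8
= 293.8 mOsm/kg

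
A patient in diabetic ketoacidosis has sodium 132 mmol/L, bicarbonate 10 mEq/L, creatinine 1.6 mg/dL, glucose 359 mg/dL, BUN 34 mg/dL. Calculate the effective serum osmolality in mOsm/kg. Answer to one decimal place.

283.9 mOsm/kg

Effective osmolality excludes urea (freely permeant across cell membranes):
2·Na + glucose/18
= 2·132 + 359/18
= 264 + 19.94
= 283.94 mOsm/kg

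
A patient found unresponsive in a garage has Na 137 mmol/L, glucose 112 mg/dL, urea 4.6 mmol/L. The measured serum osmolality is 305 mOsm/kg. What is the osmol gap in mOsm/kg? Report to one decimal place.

Calculated osmolality = 2·Na + glucose/18 + urea
= 2·137 + 112/18 + 4.6
= 274 + 6.22 + 4.60
= 284.82 mOsm/kg ≈ 284.8 mOsm/kg
Osmolar gap = measured − calculated = 305 − 284.8 = 20.2 mOsm/kg

20.2 mOsm/kg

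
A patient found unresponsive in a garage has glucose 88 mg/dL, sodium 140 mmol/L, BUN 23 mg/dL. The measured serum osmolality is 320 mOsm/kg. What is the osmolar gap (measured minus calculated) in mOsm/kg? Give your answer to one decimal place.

Calculated osmolality = 2·Na + glucose/18 + BUN/2.8
= 2·140 + 88/18 + 23/2.8
= 280 + 4.89 + 8.21
= 293.1 mOsm/kg ≈ 293.1 mOsm/kg
Osmolar gap = measured − calculated = 320 − 293.1 = 26.9 mOsm/kg

26.9 mOsm/kg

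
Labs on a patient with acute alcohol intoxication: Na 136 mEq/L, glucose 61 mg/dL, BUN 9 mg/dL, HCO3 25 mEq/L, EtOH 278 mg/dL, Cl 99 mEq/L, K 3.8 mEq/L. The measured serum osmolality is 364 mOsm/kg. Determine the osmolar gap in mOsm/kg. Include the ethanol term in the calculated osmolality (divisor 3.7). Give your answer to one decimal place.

Calculated osmolality = 2·Na + glucose/18 + BUN/2.8 + ethanol/3.7
= 2·136 + 61/18 + 9/2.8 + 278/3.7
= 272 + 3.39 + 3.21 + 75.14
= 353.74 mOsm/kg ≈ 353.7 mOsm/kg
Osmolar gap = measured − calculated = 364 − 353.7 = 10.3 mOsm/kg

10.3 mOsm/kg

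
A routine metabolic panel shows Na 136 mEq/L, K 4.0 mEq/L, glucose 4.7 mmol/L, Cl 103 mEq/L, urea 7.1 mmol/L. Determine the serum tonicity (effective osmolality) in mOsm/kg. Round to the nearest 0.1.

Effective osmolality excludes urea (freely permeant across cell membranes):
2·Na + glucose
= 2·136 + 4.7
= 272 + 4.7
= 276.7 mOsm/kg

276.7 mOsm/kg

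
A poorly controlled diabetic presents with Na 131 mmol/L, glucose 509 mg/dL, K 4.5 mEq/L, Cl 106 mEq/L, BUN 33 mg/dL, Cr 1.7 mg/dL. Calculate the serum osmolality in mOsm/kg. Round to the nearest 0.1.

302.1 mOsm/kg

Calculated osmolality = 2·Na + glucose/18 + BUN/2.8
= 2·131 + 509/18 + 33/2.8
= 262 + 28.28 + 11.79
= 302.07 mOsm/kg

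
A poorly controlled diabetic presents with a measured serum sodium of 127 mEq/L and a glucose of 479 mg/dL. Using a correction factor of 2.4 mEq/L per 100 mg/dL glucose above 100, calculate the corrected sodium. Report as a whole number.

136 mEq/L

Corrected Na = measured Na + 2.4 · (glucose − 100)/100
= 127 + 2.4 · (479 − 100)/100
= 127 + 9.1
= 136.1 mEq/L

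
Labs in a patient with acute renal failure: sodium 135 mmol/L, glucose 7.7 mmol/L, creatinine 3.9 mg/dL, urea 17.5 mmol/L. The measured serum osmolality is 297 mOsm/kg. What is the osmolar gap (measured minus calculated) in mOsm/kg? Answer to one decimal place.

Calculated osmolality = 2·Na + glucose + urea
= 2·135 + 7.7 + 17.5
= 270 + 7.70 + 17.50
= 295.2 mOsm/kg ≈ 295.2 mOsm/kg
Osmolar gap = measured − calculated = 297 − 295.2 = 1.8 mOsm/kg

1.8 mOsm/kg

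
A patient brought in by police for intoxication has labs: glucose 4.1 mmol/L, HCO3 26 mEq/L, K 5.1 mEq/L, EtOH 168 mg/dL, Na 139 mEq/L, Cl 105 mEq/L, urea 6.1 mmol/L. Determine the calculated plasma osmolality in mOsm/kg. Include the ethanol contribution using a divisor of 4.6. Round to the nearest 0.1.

324.7 mOsm/kg

Calculated osmolality = 2·Na + glucose + urea + ethanol/4.6
= 2·139 + 4.1 + 6.1 + 168/4.6
= 278 + 4.10 + 6.10 + 36.52
= 324.72 mOsm/kg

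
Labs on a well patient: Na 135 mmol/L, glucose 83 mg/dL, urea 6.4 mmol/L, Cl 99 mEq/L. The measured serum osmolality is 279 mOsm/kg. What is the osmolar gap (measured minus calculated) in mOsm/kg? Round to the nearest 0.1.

Calculated osmolality = 2·Na + glucose/18 + urea
= 2·135 + 83/18 + 6.4
= 270 + 4.61 + 6.40
= 281.01 mOsm/kg ≈ 281.0 mOsm/kg
Osmolar gap = measured − calculated = 279 − 281.0 = -2.0 mOsm/kg

-2.0 mOsm/kg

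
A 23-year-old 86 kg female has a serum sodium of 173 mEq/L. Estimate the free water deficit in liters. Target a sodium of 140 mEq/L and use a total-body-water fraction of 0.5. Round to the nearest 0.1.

10.1 L

TBW = 0.5 · 86 = 43 L
Free water deficit = TBW · (Na/140 − 1)
= 43 · (173/140 − 1)
= 43 · 0.2357
= 10.14 L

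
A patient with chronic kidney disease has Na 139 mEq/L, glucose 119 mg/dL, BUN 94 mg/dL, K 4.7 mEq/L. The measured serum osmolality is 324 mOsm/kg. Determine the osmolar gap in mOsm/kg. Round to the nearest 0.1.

5.8 mOsm/kg

Calculated osmolality = 2·Na + glucose/18 + BUN/2.8
= 2·139 + 119/18 + 94/2.8
= 278 + 6.61 + 33.57
= 318.18 mOsm/kg ≈ 318.2 mOsm/kg
Osmolar gap = measured − calculated = 324 − 318.2 = 5.8 mOsm/kg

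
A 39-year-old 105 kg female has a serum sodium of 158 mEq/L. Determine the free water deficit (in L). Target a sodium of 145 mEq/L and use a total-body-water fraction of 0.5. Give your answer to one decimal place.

TBW = 0.5 · 105 = 52.5 L
Free water deficit = TBW · (Na/145 − 1)
= 52.5 · (158/145 − 1)
= 52.5 · 0.0897
= 4.71 L

4.7 L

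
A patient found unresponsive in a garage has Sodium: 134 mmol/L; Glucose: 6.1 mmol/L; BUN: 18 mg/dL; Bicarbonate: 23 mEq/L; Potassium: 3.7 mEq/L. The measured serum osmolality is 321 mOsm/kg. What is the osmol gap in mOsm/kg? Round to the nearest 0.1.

40.5 mOsm/kg

Calculated osmolality = 2·Na + glucose + BUN/2.8
= 2·134 + 6.1 + 18/2.8
= 268 + 6.10 + 6.43
= 280.53 mOsm/kg ≈ 280.5 mOsm/kg
Osmolar gap = measured − calculated = 321 − 280.5 = 40.5 mOsm/kg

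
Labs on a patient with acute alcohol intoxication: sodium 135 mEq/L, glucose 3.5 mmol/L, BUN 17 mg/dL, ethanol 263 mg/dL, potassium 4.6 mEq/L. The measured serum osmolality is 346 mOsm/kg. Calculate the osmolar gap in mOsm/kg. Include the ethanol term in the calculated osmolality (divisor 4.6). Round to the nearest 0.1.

9.3 mOsm/kg

Calculated osmolality = 2·Na + glucose + BUN/2.8 + ethanol/4.6
= 2·135 + 3.5 + 17/2.8 + 263/4.6
= 270 + 3.50 + 6.07 + 57.17
= 336.74 mOsm/kg ≈ 336.7 mOsm/kg
Osmolar gap = measured − calculated = 346 − 336.7 = 9.3 mOsm/kg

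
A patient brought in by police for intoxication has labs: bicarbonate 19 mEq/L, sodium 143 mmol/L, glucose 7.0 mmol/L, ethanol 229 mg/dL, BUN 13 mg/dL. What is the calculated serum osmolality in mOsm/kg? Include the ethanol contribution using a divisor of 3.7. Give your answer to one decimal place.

359.5 mOsm/kg

Calculated osmolality = 2·Na + glucose + BUN/2.8 + ethanol/3.7
= 2·143 + 7 + 13/2.8 + 229/3.7
= 286 + 7 + 4.64 + 61.89
= 359.53 mOsm/kg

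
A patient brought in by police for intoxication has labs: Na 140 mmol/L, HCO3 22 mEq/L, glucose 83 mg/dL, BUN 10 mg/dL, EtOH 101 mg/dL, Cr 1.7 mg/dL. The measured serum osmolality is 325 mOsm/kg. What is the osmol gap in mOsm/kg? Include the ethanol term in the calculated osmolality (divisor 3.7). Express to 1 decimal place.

9.5 mOsm/kg

Calculated osmolality = 2·Na + glucose/18 + BUN/2.8 + ethanol/3.7
= 2·140 + 83/18 + 10/2.8 + 101/3.7
= 280 + 4.61 + 3.57 + 27.30
= 315.48 mOsm/kg ≈ 315.5 mOsm/kg
Osmolar gap = measured − calculated = 325 − 315.5 = 9.5 mOsm/kg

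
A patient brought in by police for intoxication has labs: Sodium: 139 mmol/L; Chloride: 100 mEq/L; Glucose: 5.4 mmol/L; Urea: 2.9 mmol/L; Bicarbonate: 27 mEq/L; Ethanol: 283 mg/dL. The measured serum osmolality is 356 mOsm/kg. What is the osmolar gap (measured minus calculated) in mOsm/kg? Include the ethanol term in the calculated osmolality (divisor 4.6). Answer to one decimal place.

8.2 mOsm/kg

Calculated osmolality = 2·Na + glucose + urea + ethanol/4.6
= 2·139 + 5.4 + 2.9 + 283/4.6
= 278 + 5.40 + 2.90 + 61.52
= 347.82 mOsm/kg ≈ 347.8 mOsm/kg
Osmolar gap = measured − calculated = 356 − 347.8 = 8.2 mOsm/kg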